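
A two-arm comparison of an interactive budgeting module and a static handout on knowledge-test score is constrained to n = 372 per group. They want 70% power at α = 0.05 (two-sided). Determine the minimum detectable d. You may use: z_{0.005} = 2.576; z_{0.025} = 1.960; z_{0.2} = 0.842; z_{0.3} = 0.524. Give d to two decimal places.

For two independent groups of n = 372 each: d_min = (z_{α/2} + z_β)·√(2/n).
z-sum = 1.960 + 0.524 = 2.484.
d_min = 2.484 × √(2/372) = 2.484 × 0.0733 = 0.182.

d_min ≈ 0.18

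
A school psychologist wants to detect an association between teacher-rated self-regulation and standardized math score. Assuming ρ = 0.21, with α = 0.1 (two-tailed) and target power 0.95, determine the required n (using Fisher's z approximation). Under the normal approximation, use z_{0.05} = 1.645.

n = 242

Fisher's z: C = ½·ln((1+r)/(1−r)) = ½·ln(1.5316) = 0.2132.
n = ((z_{α/2} + z_β)/C)² + 3.
(1.645 + 1.645) / 0.2132 = 3.290 / 0.2132 = 15.432.
n = 15.432² + 3 = 238.13 + 3 = 241.1.
Round up.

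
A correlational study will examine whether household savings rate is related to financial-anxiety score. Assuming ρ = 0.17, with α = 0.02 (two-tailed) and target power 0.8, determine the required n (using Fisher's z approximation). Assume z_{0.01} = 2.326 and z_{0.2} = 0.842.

n = 344

Fisher's z: C = ½·ln((1+r)/(1−r)) = ½·ln(1.4096) = 0.1717.
n = ((z_{α/2} + z_β)/C)² + 3.
(2.326 + 0.842) / 0.1717 = 3.168 / 0.1717 = 18.451.
n = 18.451² + 3 = 340.43 + 3 = 343.4.
Round up.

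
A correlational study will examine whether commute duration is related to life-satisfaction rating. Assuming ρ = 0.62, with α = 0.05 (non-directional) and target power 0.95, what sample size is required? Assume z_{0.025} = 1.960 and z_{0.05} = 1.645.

Fisher's z: C = ½·ln((1+r)/(1−r)) = ½·ln(4.2632) = 0.7250.
n = ((z_{α/2} + z_β)/C)² + 3.
(1.960 + 1.645) / 0.7250 = 3.605 / 0.7250 = 4.972.
n = 4.972² + 3 = 24.72 + 3 = 27.7.
Round up.

n = 28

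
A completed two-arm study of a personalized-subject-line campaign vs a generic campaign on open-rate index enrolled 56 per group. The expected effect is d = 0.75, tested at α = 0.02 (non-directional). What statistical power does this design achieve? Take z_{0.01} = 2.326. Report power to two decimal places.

For two equal groups, power = Φ(d·√(n/2) − z_{α/2}).
d·√(n/2) = 0.75 × √(56/2) = 0.75 × 5.292 = 3.969.
z_β = 3.969 − 2.326 = 1.643.
Power = Φ(1.643) = 0.950.

power ≈ 0.95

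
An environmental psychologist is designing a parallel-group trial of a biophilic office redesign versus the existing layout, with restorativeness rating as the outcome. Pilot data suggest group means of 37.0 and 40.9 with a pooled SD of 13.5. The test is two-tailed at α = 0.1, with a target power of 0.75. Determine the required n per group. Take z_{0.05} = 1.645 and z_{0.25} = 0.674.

Cohen's d = |M₁ − M₂| / SD_pooled = |37.0 − 40.9| / 13.5 = 3.9 / 13.5 = 0.289.
For two independent groups with equal n: n = 2·((z_{α/2} + z_β) / d)².
z_{α/2} + z_β = 1.645 + 0.674 = 2.319.
n = 2 × (2.319 / 0.289)² = 2 × 8.024² = 2 × 64.39 = 128.8.
Round up to the next whole participant.

n = 129 per group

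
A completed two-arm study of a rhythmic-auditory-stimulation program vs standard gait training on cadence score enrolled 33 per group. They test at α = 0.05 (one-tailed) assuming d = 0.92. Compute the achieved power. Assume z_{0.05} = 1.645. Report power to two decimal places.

For two equal groups, power = Φ(d·√(n/2) − z_{α}).
d·√(n/2) = 0.92 × √(33/2) = 0.92 × 4.062 = 3.737.
z_β = 3.737 − 1.645 = 2.092.
Power = Φ(2.092) = 0.982.

power ≈ 0.98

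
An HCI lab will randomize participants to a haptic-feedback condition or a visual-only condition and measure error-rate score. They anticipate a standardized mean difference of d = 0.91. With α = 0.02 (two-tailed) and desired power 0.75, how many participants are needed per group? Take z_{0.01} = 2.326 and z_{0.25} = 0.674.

For two independent groups with equal n: n = 2·((z_{α/2} + z_β) / d)².
z_{α/2} + z_β = 2.326 + 0.674 = 3.000.
n = 2 × (3.000 / 0.91)² = 2 × 3.297² = 2 × 10.87 = 21.7.
Round up to the next whole participant.

n = 22 per group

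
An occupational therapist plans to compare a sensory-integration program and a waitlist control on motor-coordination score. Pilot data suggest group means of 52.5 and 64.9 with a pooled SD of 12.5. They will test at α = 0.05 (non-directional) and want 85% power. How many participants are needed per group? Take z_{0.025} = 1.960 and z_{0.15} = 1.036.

Cohen's d = |M₁ − M₂| / SD_pooled = |52.5 − 64.9| / 12.5 = 12.4 / 12.5 = 0.992.
For two independent groups with equal n: n = 2·((z_{α/2} + z_β) / d)².
z_{α/2} + z_β = 1.960 + 1.036 = 2.996.
n = 2 × (2.996 / 0.992)² = 2 × 3.020² = 2 × 9.12 = 18.2.
Round up to the next whole participant.

n = 19 per group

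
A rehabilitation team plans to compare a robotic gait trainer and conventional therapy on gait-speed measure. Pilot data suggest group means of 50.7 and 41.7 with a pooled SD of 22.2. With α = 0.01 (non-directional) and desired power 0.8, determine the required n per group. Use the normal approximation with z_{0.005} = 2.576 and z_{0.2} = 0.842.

n = 143 per group

Cohen's d = |M₁ − M₂| / SD_pooled = |50.7 − 41.7| / 22.2 = 9.0 / 22.2 = 0.405.
For two independent groups with equal n: n = 2·((z_{α/2} + z_β) / d)².
z_{α/2} + z_β = 2.576 + 0.842 = 3.418.
n = 2 × (3.418 / 0.405)² = 2 × 8.440² = 2 × 71.23 = 142.5.
Round up to the next whole participant.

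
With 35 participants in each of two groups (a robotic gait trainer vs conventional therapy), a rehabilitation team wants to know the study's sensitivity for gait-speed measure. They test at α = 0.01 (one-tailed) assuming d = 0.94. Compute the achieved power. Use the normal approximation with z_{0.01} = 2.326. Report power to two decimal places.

For two equal groups, power = Φ(d·√(n/2) − z_{α}).
d·√(n/2) = 0.94 × √(35/2) = 0.94 × 4.183 = 3.932.
z_β = 3.932 − 2.326 = 1.606.
Power = Φ(1.606) = 0.946.

power ≈ 0.95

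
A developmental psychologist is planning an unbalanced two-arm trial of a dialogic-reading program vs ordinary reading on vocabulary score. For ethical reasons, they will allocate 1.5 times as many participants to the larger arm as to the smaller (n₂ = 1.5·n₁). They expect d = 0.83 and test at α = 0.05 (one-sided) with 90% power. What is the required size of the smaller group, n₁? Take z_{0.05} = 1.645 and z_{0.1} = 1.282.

n₁ = 21

With allocation ratio k = n₂/n₁ = 1.5, Var(x̄₁−x̄₂) = σ²(1/n₁ + 1/(k·n₁)) = σ²·(k+1)/(k·n₁).
So n₁ = (1 + 1/k)·((z_{α} + z_β)/d)² = 1.667 × (2.927/0.83)².
n₁ = 1.667 × 12.44 = 20.7.
Round up: n₁ = 21, giving n₂ = ⌈1.5 × 21⌉ = ⌈31.5⌉ = 32.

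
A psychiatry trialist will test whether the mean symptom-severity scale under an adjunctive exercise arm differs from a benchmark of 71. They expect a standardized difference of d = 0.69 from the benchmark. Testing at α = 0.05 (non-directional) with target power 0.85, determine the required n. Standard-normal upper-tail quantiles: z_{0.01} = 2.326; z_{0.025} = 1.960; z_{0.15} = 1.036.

n = 19

For a one-sample test: n = ((z_{α/2} + z_β) / d)².
z_{α/2} + z_β = 1.960 + 1.036 = 2.996.
n = (2.996 / 0.69)² = 4.342² = 18.85.
Round up.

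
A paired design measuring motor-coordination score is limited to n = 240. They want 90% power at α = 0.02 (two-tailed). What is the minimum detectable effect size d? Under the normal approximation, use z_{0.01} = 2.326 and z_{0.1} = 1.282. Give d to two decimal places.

For a single sample (or paired design) of n = 240: d_min = (z_{α/2} + z_β)/√n.
z-sum = 2.326 + 1.282 = 3.608.
d_min = 3.608 / √240 = 3.608 / 15.492 = 0.233.

d_min ≈ 0.23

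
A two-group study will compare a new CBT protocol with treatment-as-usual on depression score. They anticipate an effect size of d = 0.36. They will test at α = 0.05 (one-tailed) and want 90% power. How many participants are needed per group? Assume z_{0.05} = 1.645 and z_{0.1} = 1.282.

For two independent groups with equal n: n = 2·((z_{α} + z_β) / d)².
z_{α} + z_β = 1.645 + 1.282 = 2.927.
n = 2 × (2.927 / 0.36)² = 2 × 8.131² = 2 × 66.11 = 132.2.
Round up to the next whole participant.

n = 133 per group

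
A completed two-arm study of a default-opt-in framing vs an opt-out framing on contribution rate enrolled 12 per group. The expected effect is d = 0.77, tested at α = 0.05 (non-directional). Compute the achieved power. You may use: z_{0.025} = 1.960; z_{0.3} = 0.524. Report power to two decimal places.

For two equal groups, power = Φ(d·√(n/2) − z_{α/2}).
d·√(n/2) = 0.77 × √(12/2) = 0.77 × 2.449 = 1.886.
z_β = 1.886 − 1.960 = -0.074.
Power = Φ(-0.074) = 0.471.

power ≈ 0.47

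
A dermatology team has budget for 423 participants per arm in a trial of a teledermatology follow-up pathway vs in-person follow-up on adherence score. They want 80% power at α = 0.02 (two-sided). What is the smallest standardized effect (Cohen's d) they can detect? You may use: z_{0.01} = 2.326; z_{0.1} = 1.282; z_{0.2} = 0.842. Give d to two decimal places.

For two independent groups of n = 423 each: d_min = (z_{α/2} + z_β)·√(2/n).
z-sum = 2.326 + 0.842 = 3.168.
d_min = 3.168 × √(2/423) = 3.168 × 0.0688 = 0.218.

d_min ≈ 0.22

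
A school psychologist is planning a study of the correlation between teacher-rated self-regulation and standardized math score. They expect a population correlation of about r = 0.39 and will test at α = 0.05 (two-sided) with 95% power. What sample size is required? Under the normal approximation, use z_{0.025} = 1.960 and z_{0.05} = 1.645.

Fisher's z: C = ½·ln((1+r)/(1−r)) = ½·ln(2.2787) = 0.4118.
n = ((z_{α/2} + z_β)/C)² + 3.
(1.960 + 1.645) / 0.4118 = 3.605 / 0.4118 = 8.754.
n = 8.754² + 3 = 76.64 + 3 = 79.6.
Round up.

n = 80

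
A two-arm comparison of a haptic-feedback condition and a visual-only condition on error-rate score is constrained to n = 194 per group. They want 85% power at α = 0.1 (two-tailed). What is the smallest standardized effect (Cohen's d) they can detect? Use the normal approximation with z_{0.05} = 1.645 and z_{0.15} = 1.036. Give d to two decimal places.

d_min ≈ 0.27

For two independent groups of n = 194 each: d_min = (z_{α/2} + z_β)·√(2/n).
z-sum = 1.645 + 1.036 = 2.681.
d_min = 2.681 × √(2/194) = 2.681 × 0.1015 = 0.272.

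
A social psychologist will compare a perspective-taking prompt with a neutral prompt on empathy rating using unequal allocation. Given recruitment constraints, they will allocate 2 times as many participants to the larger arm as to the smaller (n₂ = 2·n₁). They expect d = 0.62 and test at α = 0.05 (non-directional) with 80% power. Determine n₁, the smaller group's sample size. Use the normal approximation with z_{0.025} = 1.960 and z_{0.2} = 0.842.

With allocation ratio k = n₂/n₁ = 2, Var(x̄₁−x̄₂) = σ²(1/n₁ + 1/(k·n₁)) = σ²·(k+1)/(k·n₁).
So n₁ = (1 + 1/k)·((z_{α/2} + z_β)/d)² = 1.500 × (2.802/0.62)².
n₁ = 1.500 × 20.42 = 30.6.
Round up: n₁ = 31, giving n₂ = 2 × 31 = 62.

n₁ = 31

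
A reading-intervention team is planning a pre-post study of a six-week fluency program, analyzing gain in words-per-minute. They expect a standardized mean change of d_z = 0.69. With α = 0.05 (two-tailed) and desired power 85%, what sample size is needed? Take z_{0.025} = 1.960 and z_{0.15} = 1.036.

For a paired (one-sample on differences) test: n = ((z_{α/2} + z_β) / d)².
z_{α/2} + z_β = 1.960 + 1.036 = 2.996.
n = (2.996 / 0.69)² = 4.342² = 18.85.
Round up.

n = 19 pairs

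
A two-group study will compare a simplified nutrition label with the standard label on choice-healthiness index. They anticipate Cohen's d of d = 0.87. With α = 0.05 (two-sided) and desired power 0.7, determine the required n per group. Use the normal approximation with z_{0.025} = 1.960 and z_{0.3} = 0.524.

For two independent groups with equal n: n = 2·((z_{α/2} + z_β) / d)².
z_{α/2} + z_β = 1.960 + 0.524 = 2.484.
n = 2 × (2.484 / 0.87)² = 2 × 2.855² = 2 × 8.15 = 16.3.
Round up to the next whole participant.

n = 17 per group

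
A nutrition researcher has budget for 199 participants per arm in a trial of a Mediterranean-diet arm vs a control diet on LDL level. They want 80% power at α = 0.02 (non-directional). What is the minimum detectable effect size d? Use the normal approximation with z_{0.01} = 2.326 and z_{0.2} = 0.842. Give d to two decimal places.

For two independent groups of n = 199 each: d_min = (z_{α/2} + z_β)·√(2/n).
z-sum = 2.326 + 0.842 = 3.168.
d_min = 3.168 × √(2/199) = 3.168 × 0.1003 = 0.318.

d_min ≈ 0.32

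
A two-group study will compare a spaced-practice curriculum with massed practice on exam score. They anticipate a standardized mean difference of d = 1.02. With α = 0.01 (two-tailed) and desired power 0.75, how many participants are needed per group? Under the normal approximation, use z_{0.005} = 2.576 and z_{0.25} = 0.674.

n = 21 per group

For two independent groups with equal n: n = 2·((z_{α/2} + z_β) / d)².
z_{α/2} + z_β = 2.576 + 0.674 = 3.250.
n = 2 × (3.250 / 1.02)² = 2 × 3.186² = 2 × 10.15 = 20.3.
Round up to the next whole participant.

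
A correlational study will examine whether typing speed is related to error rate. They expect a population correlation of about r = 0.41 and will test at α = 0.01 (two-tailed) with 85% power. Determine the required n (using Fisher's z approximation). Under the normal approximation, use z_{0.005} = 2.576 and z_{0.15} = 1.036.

n = 72

Fisher's z: C = ½·ln((1+r)/(1−r)) = ½·ln(2.3898) = 0.4356.
n = ((z_{α/2} + z_β)/C)² + 3.
(2.576 + 1.036) / 0.4356 = 3.612 / 0.4356 = 8.292.
n = 8.292² + 3 = 68.76 + 3 = 71.8.
Round up.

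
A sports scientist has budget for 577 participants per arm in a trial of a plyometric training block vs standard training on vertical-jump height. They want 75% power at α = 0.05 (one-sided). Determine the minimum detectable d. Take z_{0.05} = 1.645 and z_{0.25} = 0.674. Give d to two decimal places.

d_min ≈ 0.14

For two independent groups of n = 577 each: d_min = (z_{α} + z_β)·√(2/n).
z-sum = 1.645 + 0.674 = 2.319.
d_min = 2.319 × √(2/577) = 2.319 × 0.0589 = 0.137.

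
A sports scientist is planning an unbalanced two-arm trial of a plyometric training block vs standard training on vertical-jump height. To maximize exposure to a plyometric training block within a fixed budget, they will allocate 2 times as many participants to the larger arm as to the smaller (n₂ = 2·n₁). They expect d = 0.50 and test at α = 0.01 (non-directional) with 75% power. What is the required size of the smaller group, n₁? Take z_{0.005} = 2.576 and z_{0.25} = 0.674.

n₁ = 64

With allocation ratio k = n₂/n₁ = 2, Var(x̄₁−x̄₂) = σ²(1/n₁ + 1/(k·n₁)) = σ²·(k+1)/(k·n₁).
So n₁ = (1 + 1/k)·((z_{α/2} + z_β)/d)² = 1.500 × (3.250/0.50)².
n₁ = 1.500 × 42.25 = 63.4.
Round up: n₁ = 64, giving n₂ = 2 × 64 = 128.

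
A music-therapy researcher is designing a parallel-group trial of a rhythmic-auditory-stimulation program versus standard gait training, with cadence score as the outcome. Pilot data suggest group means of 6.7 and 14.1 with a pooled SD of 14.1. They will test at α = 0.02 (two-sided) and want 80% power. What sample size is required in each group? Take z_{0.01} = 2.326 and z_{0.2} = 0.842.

Cohen's d = |M₁ − M₂| / SD_pooled = |6.7 − 14.1| / 14.1 = 7.4 / 14.1 = 0.525.
For two independent groups with equal n: n = 2·((z_{α/2} + z_β) / d)².
z_{α/2} + z_β = 2.326 + 0.842 = 3.168.
n = 2 × (3.168 / 0.525)² = 2 × 6.034² = 2 × 36.41 = 72.8.
Round up to the next whole participant.

n = 73 per group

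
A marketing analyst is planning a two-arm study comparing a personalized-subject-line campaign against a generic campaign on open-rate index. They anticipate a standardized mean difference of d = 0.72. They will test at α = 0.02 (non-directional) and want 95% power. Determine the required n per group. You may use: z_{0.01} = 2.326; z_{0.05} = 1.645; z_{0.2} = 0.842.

For two independent groups with equal n: n = 2·((z_{α/2} + z_β) / d)².
z_{α/2} + z_β = 2.326 + 1.645 = 3.971.
n = 2 × (3.971 / 0.72)² = 2 × 5.515² = 2 × 30.42 = 60.8.
Round up to the next whole participant.

n = 61 per group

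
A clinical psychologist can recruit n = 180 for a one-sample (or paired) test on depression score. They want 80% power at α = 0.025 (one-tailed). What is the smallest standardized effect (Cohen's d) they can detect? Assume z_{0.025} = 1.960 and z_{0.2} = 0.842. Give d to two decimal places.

d_min ≈ 0.21

For a single sample (or paired design) of n = 180: d_min = (z_{α} + z_β)/√n.
z-sum = 1.960 + 0.842 = 2.802.
d_min = 2.802 / √180 = 2.802 / 13.416 = 0.209.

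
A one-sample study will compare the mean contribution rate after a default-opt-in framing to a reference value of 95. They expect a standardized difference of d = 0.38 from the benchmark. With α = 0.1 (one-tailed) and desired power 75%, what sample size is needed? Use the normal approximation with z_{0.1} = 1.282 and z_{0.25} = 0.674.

For a one-sample test: n = ((z_{α} + z_β) / d)².
z_{α} + z_β = 1.282 + 0.674 = 1.956.
n = (1.956 / 0.38)² = 5.147² = 26.50.
Round up.

n = 27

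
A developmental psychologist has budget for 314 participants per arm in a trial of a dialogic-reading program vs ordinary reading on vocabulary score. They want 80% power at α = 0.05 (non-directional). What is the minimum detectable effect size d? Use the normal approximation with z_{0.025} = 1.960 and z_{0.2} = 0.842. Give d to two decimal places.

d_min ≈ 0.22

For two independent groups of n = 314 each: d_min = (z_{α/2} + z_β)·√(2/n).
z-sum = 1.960 + 0.842 = 2.802.
d_min = 2.802 × √(2/314) = 2.802 × 0.0798 = 0.224.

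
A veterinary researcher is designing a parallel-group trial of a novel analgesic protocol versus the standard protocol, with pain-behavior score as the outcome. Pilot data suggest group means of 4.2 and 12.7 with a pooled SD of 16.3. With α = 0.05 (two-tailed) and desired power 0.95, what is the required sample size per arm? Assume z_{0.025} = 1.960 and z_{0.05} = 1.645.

Cohen's d = |M₁ − M₂| / SD_pooled = |4.2 − 12.7| / 16.3 = 8.5 / 16.3 = 0.521.
For two independent groups with equal n: n = 2·((z_{α/2} + z_β) / d)².
z_{α/2} + z_β = 1.960 + 1.645 = 3.605.
n = 2 × (3.605 / 0.521)² = 2 × 6.919² = 2 × 47.88 = 95.8.
Round up to the next whole participant.

n = 96 per group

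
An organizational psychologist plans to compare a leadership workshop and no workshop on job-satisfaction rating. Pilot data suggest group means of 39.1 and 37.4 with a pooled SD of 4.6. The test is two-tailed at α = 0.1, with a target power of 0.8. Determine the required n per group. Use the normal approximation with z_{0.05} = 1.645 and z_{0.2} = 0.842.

n = 91 per group

Cohen's d = |M₁ − M₂| / SD_pooled = |39.1 − 37.4| / 4.6 = 1.7 / 4.6 = 0.370.
For two independent groups with equal n: n = 2·((z_{α/2} + z_β) / d)².
z_{α/2} + z_β = 1.645 + 0.842 = 2.487.
n = 2 × (2.487 / 0.370)² = 2 × 6.722² = 2 × 45.18 = 90.4.
Round up to the next whole participant.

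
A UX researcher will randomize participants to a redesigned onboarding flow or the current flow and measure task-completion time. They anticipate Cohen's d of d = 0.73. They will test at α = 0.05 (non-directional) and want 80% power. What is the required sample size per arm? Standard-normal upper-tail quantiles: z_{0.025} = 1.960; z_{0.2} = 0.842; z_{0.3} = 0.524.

n = 30 per group

For two independent groups with equal n: n = 2·((z_{α/2} + z_β) / d)².
z_{α/2} + z_β = 1.960 + 0.842 = 2.802.
n = 2 × (2.802 / 0.73)² = 2 × 3.838² = 2 × 14.73 = 29.5.
Round up to the next whole participant.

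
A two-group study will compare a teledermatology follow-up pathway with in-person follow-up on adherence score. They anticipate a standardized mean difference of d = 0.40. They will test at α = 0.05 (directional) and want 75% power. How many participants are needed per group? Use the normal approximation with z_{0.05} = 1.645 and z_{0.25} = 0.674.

n = 68 per group

For two independent groups with equal n: n = 2·((z_{α} + z_β) / d)².
z_{α} + z_β = 1.645 + 0.674 = 2.319.
n = 2 × (2.319 / 0.40)² = 2 × 5.797² = 2 × 33.61 = 67.2.
Round up to the next whole participant.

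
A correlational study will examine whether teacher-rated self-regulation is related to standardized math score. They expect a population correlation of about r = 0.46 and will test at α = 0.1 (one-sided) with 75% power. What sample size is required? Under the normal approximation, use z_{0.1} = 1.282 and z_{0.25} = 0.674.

Fisher's z: C = ½·ln((1+r)/(1−r)) = ½·ln(2.7037) = 0.4973.
n = ((z_{α} + z_β)/C)² + 3.
(1.282 + 0.674) / 0.4973 = 1.956 / 0.4973 = 3.933.
n = 3.933² + 3 = 15.47 + 3 = 18.5.
Round up.

n = 19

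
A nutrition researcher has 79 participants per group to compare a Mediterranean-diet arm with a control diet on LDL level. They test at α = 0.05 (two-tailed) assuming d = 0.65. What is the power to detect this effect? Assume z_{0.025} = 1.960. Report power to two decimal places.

For two equal groups, power = Φ(d·√(n/2) − z_{α/2}).
d·√(n/2) = 0.65 × √(79/2) = 0.65 × 6.285 = 4.085.
z_β = 4.085 − 1.960 = 2.125.
Power = Φ(2.125) = 0.983.

power ≈ 0.98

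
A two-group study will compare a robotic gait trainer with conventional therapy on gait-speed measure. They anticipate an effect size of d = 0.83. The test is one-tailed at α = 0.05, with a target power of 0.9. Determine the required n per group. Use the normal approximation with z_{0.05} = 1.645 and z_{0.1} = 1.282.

For two independent groups with equal n: n = 2·((z_{α} + z_β) / d)².
z_{α} + z_β = 1.645 + 1.282 = 2.927.
n = 2 × (2.927 / 0.83)² = 2 × 3.527² = 2 × 12.44 = 24.9.
Round up to the next whole participant.

n = 25 per group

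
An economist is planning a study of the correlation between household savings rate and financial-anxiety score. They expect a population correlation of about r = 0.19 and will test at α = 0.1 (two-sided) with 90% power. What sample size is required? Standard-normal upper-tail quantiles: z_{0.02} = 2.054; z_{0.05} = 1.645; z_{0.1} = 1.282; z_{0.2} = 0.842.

n = 235

Fisher's z: C = ½·ln((1+r)/(1−r)) = ½·ln(1.4691) = 0.1923.
n = ((z_{α/2} + z_β)/C)² + 3.
(1.645 + 1.282) / 0.1923 = 2.927 / 0.1923 = 15.221.
n = 15.221² + 3 = 231.68 + 3 = 234.7.
Round up.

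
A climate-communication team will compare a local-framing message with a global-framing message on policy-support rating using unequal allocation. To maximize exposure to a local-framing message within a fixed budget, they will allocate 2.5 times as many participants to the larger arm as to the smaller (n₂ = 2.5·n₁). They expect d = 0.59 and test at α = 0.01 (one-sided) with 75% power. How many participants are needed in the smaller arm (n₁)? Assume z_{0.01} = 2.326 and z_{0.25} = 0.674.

n₁ = 37

With allocation ratio k = n₂/n₁ = 2.5, Var(x̄₁−x̄₂) = σ²(1/n₁ + 1/(k·n₁)) = σ²·(k+1)/(k·n₁).
So n₁ = (1 + 1/k)·((z_{α} + z_β)/d)² = 1.400 × (3.000/0.59)².
n₁ = 1.400 × 25.85 = 36.2.
Round up: n₁ = 37, giving n₂ = ⌈2.5 × 37⌉ = ⌈92.5⌉ = 93.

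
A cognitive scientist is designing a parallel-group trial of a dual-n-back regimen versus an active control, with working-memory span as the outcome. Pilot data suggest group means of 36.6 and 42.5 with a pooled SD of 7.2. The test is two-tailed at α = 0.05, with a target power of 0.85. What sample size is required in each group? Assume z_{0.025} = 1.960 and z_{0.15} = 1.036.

Cohen's d = |M₁ − M₂| / SD_pooled = |36.6 − 42.5| / 7.2 = 5.9 / 7.2 = 0.819.
For two independent groups with equal n: n = 2·((z_{α/2} + z_β) / d)².
z_{α/2} + z_β = 1.960 + 1.036 = 2.996.
n = 2 × (2.996 / 0.819)² = 2 × 3.658² = 2 × 13.38 = 26.8.
Round up to the next whole participant.

n = 27 per group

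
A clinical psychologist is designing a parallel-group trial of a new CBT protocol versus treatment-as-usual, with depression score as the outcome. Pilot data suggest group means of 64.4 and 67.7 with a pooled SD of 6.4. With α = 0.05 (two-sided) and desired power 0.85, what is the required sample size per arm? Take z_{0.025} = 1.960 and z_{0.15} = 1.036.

Cohen's d = |M₁ − M₂| / SD_pooled = |64.4 − 67.7| / 6.4 = 3.3 / 6.4 = 0.516.
For two independent groups with equal n: n = 2·((z_{α/2} + z_β) / d)².
z_{α/2} + z_β = 1.960 + 1.036 = 2.996.
n = 2 × (2.996 / 0.516)² = 2 × 5.806² = 2 × 33.71 = 67.4.
Round up to the next whole participant.

n = 68 per group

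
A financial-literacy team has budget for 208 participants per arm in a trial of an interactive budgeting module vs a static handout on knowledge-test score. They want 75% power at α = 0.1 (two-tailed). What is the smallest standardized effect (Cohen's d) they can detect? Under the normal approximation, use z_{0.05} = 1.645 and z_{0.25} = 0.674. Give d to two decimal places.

For two independent groups of n = 208 each: d_min = (z_{α/2} + z_β)·√(2/n).
z-sum = 1.645 + 0.674 = 2.319.
d_min = 2.319 × √(2/208) = 2.319 × 0.0981 = 0.227.

d_min ≈ 0.23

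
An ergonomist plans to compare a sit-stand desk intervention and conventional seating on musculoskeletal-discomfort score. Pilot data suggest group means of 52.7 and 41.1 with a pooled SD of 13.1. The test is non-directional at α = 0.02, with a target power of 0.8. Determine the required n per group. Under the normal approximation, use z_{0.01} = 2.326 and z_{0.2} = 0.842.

n = 26 per group

Cohen's d = |M₁ − M₂| / SD_pooled = |52.7 − 41.1| / 13.1 = 11.6 / 13.1 = 0.885.
For two independent groups with equal n: n = 2·((z_{α/2} + z_β) / d)².
z_{α/2} + z_β = 2.326 + 0.842 = 3.168.
n = 2 × (3.168 / 0.885)² = 2 × 3.580² = 2 × 12.81 = 25.6.
Round up to the next whole participant.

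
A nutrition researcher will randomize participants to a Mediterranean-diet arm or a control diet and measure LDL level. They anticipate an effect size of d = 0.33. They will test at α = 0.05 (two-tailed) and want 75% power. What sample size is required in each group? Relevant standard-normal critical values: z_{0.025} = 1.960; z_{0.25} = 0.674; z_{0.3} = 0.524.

For two independent groups with equal n: n = 2·((z_{α/2} + z_β) / d)².
z_{α/2} + z_β = 1.960 + 0.674 = 2.634.
n = 2 × (2.634 / 0.33)² = 2 × 7.982² = 2 × 63.71 = 127.4.
Round up to the next whole participant.

n = 128 per group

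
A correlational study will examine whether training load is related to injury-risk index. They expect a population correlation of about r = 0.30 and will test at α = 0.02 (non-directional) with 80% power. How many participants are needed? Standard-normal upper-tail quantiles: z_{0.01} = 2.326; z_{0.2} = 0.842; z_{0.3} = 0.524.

n = 108

Fisher's z: C = ½·ln((1+r)/(1−r)) = ½·ln(1.8571) = 0.3095.
n = ((z_{α/2} + z_β)/C)² + 3.
(2.326 + 0.842) / 0.3095 = 3.168 / 0.3095 = 10.236.
n = 10.236² + 3 = 104.77 + 3 = 107.8.
Round up.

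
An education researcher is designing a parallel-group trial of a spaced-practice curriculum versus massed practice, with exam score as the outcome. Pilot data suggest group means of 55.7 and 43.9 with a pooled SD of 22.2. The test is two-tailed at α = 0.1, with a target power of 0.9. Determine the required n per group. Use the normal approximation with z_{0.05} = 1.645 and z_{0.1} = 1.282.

n = 61 per group

Cohen's d = |M₁ − M₂| / SD_pooled = |55.7 − 43.9| / 22.2 = 11.8 / 22.2 = 0.532.
For two independent groups with equal n: n = 2·((z_{α/2} + z_β) / d)².
z_{α/2} + z_β = 1.645 + 1.282 = 2.927.
n = 2 × (2.927 / 0.532)² = 2 × 5.502² = 2 × 30.27 = 60.5.
Round up to the next whole participant.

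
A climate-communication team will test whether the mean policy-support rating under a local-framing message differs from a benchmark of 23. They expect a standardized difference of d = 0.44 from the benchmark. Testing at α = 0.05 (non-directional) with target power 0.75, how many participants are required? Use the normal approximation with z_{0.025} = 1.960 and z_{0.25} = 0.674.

For a one-sample test: n = ((z_{α/2} + z_β) / d)².
z_{α/2} + z_β = 1.960 + 0.674 = 2.634.
n = (2.634 / 0.44)² = 5.986² = 35.84.
Round up.

n = 36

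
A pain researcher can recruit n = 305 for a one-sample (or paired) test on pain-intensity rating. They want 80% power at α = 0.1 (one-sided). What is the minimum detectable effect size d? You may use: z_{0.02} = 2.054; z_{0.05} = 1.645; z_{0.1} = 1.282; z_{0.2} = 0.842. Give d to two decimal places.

d_min ≈ 0.12

For a single sample (or paired design) of n = 305: d_min = (z_{α} + z_β)/√n.
z-sum = 1.282 + 0.842 = 2.124.
d_min = 2.124 / √305 = 2.124 / 17.464 = 0.122.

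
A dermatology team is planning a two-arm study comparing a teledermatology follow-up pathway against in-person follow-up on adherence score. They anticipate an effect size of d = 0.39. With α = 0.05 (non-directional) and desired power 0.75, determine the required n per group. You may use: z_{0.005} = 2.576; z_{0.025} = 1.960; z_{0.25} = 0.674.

For two independent groups with equal n: n = 2·((z_{α/2} + z_β) / d)².
z_{α/2} + z_β = 1.960 + 0.674 = 2.634.
n = 2 × (2.634 / 0.39)² = 2 × 6.754² = 2 × 45.61 = 91.2.
Round up to the next whole participant.

n = 92 per group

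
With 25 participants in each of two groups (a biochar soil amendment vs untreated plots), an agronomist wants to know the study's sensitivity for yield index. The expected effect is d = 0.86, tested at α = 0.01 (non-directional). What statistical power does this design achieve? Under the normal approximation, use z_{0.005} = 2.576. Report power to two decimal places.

For two equal groups, power = Φ(d·√(n/2) − z_{α/2}).
d·√(n/2) = 0.86 × √(25/2) = 0.86 × 3.536 = 3.041.
z_β = 3.041 − 2.576 = 0.465.
Power = Φ(0.465) = 0.679.

power ≈ 0.68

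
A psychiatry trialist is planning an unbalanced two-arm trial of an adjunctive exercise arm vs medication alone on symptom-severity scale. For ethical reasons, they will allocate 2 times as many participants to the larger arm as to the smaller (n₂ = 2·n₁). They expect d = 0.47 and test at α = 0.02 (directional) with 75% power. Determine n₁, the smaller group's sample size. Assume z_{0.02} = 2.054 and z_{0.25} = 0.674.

With allocation ratio k = n₂/n₁ = 2, Var(x̄₁−x̄₂) = σ²(1/n₁ + 1/(k·n₁)) = σ²·(k+1)/(k·n₁).
So n₁ = (1 + 1/k)·((z_{α} + z_β)/d)² = 1.500 × (2.728/0.47)².
n₁ = 1.500 × 33.69 = 50.5.
Round up: n₁ = 51, giving n₂ = 2 × 51 = 102.

n₁ = 51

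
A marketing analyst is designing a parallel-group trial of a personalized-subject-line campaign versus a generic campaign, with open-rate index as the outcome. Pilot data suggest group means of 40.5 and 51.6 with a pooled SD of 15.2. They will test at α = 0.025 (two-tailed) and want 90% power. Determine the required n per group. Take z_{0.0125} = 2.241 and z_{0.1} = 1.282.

n = 47 per group

Cohen's d = |M₁ − M₂| / SD_pooled = |40.5 − 51.6| / 15.2 = 11.1 / 15.2 = 0.730.
For two independent groups with equal n: n = 2·((z_{α/2} + z_β) / d)².
z_{α/2} + z_β = 2.241 + 1.282 = 3.523.
n = 2 × (3.523 / 0.730)² = 2 × 4.826² = 2 × 23.29 = 46.6.
Round up to the next whole participant.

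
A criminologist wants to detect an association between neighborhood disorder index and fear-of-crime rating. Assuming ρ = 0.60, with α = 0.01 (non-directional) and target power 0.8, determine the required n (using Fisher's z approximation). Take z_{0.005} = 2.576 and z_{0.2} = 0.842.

Fisher's z: C = ½·ln((1+r)/(1−r)) = ½·ln(4.0000) = 0.6931.
n = ((z_{α/2} + z_β)/C)² + 3.
(2.576 + 0.842) / 0.6931 = 3.418 / 0.6931 = 4.931.
n = 4.931² + 3 = 24.32 + 3 = 27.3.
Round up.

n = 28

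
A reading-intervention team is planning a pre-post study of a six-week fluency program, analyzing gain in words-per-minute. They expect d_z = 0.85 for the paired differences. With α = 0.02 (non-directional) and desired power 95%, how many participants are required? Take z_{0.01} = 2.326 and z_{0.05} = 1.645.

For a paired (one-sample on differences) test: n = ((z_{α/2} + z_β) / d)².
z_{α/2} + z_β = 2.326 + 1.645 = 3.971.
n = (3.971 / 0.85)² = 4.672² = 21.83.
Round up.

n = 22 pairs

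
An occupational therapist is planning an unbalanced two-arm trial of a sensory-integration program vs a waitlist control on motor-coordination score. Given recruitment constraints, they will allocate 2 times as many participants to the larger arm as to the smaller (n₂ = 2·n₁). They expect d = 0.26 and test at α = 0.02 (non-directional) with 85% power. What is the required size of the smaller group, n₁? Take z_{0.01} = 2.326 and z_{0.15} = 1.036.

With allocation ratio k = n₂/n₁ = 2, Var(x̄₁−x̄₂) = σ²(1/n₁ + 1/(k·n₁)) = σ²·(k+1)/(k·n₁).
So n₁ = (1 + 1/k)·((z_{α/2} + z_β)/d)² = 1.500 × (3.362/0.26)².
n₁ = 1.500 × 167.20 = 250.8.
Round up: n₁ = 251, giving n₂ = 2 × 251 = 502.

n₁ = 251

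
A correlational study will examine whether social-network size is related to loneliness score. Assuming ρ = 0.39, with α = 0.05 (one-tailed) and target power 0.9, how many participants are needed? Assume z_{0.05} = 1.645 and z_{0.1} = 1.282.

Fisher's z: C = ½·ln((1+r)/(1−r)) = ½·ln(2.2787) = 0.4118.
n = ((z_{α} + z_β)/C)² + 3.
(1.645 + 1.282) / 0.4118 = 2.927 / 0.4118 = 7.108.
n = 7.108² + 3 = 50.52 + 3 = 53.5.
Round up.

n = 54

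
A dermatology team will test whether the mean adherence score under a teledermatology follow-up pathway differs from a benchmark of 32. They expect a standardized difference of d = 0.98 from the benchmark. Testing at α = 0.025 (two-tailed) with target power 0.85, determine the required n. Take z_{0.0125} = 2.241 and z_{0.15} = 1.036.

n = 12

For a one-sample test: n = ((z_{α/2} + z_β) / d)².
z_{α/2} + z_β = 2.241 + 1.036 = 3.277.
n = (3.277 / 0.98)² = 3.344² = 11.18.
Round up.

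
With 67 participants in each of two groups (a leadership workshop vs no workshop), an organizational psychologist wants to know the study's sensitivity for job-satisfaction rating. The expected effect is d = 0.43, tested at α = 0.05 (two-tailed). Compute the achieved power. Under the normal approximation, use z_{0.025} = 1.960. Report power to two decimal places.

power ≈ 0.70

For two equal groups, power = Φ(d·√(n/2) − z_{α/2}).
d·√(n/2) = 0.43 × √(67/2) = 0.43 × 5.788 = 2.489.
z_β = 2.489 − 1.960 = 0.529.
Power = Φ(0.529) = 0.702.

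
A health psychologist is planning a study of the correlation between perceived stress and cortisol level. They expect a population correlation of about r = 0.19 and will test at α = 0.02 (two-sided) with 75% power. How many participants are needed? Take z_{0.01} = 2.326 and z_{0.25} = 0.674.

Fisher's z: C = ½·ln((1+r)/(1−r)) = ½·ln(1.4691) = 0.1923.
n = ((z_{α/2} + z_β)/C)² + 3.
(2.326 + 0.674) / 0.1923 = 3.000 / 0.1923 = 15.601.
n = 15.601² + 3 = 243.38 + 3 = 246.4.
Round up.

n = 247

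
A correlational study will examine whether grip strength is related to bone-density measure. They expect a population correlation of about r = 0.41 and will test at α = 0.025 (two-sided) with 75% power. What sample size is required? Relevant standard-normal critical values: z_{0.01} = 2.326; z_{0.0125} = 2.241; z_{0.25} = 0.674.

Fisher's z: C = ½·ln((1+r)/(1−r)) = ½·ln(2.3898) = 0.4356.
n = ((z_{α/2} + z_β)/C)² + 3.
(2.241 + 0.674) / 0.4356 = 2.915 / 0.4356 = 6.692.
n = 6.692² + 3 = 44.78 + 3 = 47.8.
Round up.

n = 48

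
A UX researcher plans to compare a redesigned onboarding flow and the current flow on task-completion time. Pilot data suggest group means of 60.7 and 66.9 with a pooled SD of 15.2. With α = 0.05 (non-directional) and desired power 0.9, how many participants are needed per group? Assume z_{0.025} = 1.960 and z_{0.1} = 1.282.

n = 127 per group

Cohen's d = |M₁ − M₂| / SD_pooled = |60.7 − 66.9| / 15.2 = 6.2 / 15.2 = 0.408.
For two independent groups with equal n: n = 2·((z_{α/2} + z_β) / d)².
z_{α/2} + z_β = 1.960 + 1.282 = 3.242.
n = 2 × (3.242 / 0.408)² = 2 × 7.946² = 2 × 63.14 = 126.3.
Round up to the next whole participant.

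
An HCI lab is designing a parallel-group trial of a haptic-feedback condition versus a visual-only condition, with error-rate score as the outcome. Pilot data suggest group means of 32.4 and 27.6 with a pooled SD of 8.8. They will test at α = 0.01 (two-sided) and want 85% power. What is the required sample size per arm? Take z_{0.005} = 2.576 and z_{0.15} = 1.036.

n = 88 per group

Cohen's d = |M₁ − M₂| / SD_pooled = |32.4 − 27.6| / 8.8 = 4.8 / 8.8 = 0.545.
For two independent groups with equal n: n = 2·((z_{α/2} + z_β) / d)².
z_{α/2} + z_β = 2.576 + 1.036 = 3.612.
n = 2 × (3.612 / 0.545)² = 2 × 6.628² = 2 × 43.92 = 87.8.
Round up to the next whole participant.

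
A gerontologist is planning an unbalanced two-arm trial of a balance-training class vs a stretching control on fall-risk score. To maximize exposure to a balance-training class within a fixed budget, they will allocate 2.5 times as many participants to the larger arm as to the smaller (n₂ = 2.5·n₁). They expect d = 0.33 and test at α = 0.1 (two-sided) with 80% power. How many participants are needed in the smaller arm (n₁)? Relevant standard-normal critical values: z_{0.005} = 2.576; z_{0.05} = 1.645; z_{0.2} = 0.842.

With allocation ratio k = n₂/n₁ = 2.5, Var(x̄₁−x̄₂) = σ²(1/n₁ + 1/(k·n₁)) = σ²·(k+1)/(k·n₁).
So n₁ = (1 + 1/k)·((z_{α/2} + z_β)/d)² = 1.400 × (2.487/0.33)².
n₁ = 1.400 × 56.80 = 79.5.
Round up: n₁ = 80, giving n₂ = 2.5 × 80 = 200.

n₁ = 80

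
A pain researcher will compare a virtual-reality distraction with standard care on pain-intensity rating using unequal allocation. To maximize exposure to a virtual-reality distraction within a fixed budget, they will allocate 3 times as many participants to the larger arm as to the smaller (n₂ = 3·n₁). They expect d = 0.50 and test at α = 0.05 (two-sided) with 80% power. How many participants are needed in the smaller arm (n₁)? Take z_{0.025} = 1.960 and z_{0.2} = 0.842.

With allocation ratio k = n₂/n₁ = 3, Var(x̄₁−x̄₂) = σ²(1/n₁ + 1/(k·n₁)) = σ²·(k+1)/(k·n₁).
So n₁ = (1 + 1/k)·((z_{α/2} + z_β)/d)² = 1.333 × (2.802/0.50)².
n₁ = 1.333 × 31.40 = 41.9.
Round up: n₁ = 42, giving n₂ = 3 × 42 = 126.

n₁ = 42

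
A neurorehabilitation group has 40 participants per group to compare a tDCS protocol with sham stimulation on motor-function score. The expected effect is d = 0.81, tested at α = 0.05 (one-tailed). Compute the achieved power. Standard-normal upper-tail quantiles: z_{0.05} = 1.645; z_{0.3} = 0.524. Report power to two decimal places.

power ≈ 0.98

For two equal groups, power = Φ(d·√(n/2) − z_{α}).
d·√(n/2) = 0.81 × √(40/2) = 0.81 × 4.472 = 3.622.
z_β = 3.622 − 1.645 = 1.977.
Power = Φ(1.977) = 0.976.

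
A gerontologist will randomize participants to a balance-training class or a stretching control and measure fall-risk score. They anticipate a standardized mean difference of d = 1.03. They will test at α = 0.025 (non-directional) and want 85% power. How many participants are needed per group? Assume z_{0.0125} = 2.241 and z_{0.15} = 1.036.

n = 21 per group

For two independent groups with equal n: n = 2·((z_{α/2} + z_β) / d)².
z_{α/2} + z_β = 2.241 + 1.036 = 3.277.
n = 2 × (3.277 / 1.03)² = 2 × 3.182² = 2 × 10.12 = 20.2.
Round up to the next whole participant.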